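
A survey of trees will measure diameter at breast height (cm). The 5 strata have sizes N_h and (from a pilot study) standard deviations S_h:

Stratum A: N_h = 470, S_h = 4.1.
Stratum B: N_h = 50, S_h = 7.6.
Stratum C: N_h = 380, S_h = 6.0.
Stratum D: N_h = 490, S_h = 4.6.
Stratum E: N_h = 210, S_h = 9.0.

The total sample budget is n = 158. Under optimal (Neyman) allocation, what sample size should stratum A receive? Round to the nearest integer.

35

Neyman allocation: n_h = n · N_h S_h / Σ N_i S_i, with n = 158.
  stratum A: N_h·S_h = 470·4.1 = 1927.00
  stratum B: N_h·S_h = 50·7.6 = 380.00
  stratum C: N_h·S_h = 380·6.0 = 2280.00
  stratum D: N_h·S_h = 490·4.6 = 2254.00
  stratum E: N_h·S_h = 210·9.0 = 1890.00
Σ N_h S_h = 8731.00
n for stratum A = 158·1927.00/8731.00 = 34.872 → 35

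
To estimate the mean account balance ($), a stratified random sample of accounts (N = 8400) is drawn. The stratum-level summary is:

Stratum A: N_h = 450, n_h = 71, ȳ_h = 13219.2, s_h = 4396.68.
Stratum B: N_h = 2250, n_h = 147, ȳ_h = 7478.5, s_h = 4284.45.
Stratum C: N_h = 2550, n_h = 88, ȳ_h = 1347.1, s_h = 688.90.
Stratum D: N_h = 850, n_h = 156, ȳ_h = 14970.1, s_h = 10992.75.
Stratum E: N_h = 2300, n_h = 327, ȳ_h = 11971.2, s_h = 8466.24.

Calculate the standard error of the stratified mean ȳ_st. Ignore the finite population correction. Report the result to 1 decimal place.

SE(ȳ_st) ≈ 186.0

V̂(ȳ_st) = Σ W_h² s_h²/n_h, with W_h = N_h/N and N = 8400:
  stratum A: (450/8400)²·4396.68²/71 = 781.372
  stratum B: (2250/8400)²·4284.45²/147 = 8959.41
  stratum C: (2550/8400)²·688.90²/88 = 496.994
  stratum D: (850/8400)²·10992.75²/156 = 7931.72
  stratum E: (2300/8400)²·8466.24²/327 = 16433.5
V̂(ȳ_st) = 34603
SE(ȳ_st) = √34603 = 186.019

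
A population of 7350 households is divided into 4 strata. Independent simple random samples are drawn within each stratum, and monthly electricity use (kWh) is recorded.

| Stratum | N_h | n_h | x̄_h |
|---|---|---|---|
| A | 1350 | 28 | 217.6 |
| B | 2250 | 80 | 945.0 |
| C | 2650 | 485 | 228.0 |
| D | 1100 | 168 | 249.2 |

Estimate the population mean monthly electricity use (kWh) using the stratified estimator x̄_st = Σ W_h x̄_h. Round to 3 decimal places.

x̄_st ≈ 448.752

N = Σ N_h = 7350. Stratum weights W_h = N_h/N.
x̄_st = (1350·217.6 + 2250·945.0 + 2650·228.0 + 1100·249.2) / 7350 = 448.75238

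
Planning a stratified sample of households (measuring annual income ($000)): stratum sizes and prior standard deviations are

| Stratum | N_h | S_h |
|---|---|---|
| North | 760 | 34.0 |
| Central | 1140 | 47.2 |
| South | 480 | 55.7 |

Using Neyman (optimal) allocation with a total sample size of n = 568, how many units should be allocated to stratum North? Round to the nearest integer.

Neyman allocation: n_h = n · N_h S_h / Σ N_i S_i, with n = 568.
  stratum North: N_h·S_h = 760·34.0 = 25840.00
  stratum Central: N_h·S_h = 1140·47.2 = 53808.00
  stratum South: N_h·S_h = 480·55.7 = 26736.00
Σ N_h S_h = 106384.00
n for stratum North = 568·25840.00/106384.00 = 137.964 → 138

138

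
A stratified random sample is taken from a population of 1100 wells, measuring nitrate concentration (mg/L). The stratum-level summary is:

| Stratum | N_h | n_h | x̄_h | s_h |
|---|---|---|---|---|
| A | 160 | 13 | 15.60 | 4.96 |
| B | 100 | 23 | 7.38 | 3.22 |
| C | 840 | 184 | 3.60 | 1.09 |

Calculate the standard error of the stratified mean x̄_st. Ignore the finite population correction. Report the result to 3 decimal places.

SE(x̄_st) ≈ 0.218

V̂(x̄_st) = Σ W_h² s_h²/n_h, with W_h = N_h/N and N = 1100:
  stratum A: (160/1100)²·4.96²/13 = 0.0400382
  stratum B: (100/1100)²·3.22²/23 = 0.00372562
  stratum C: (840/1100)²·1.09²/184 = 0.00376538
V̂(x̄_st) = 0.0475292
SE(x̄_st) = √0.0475292 = 0.218012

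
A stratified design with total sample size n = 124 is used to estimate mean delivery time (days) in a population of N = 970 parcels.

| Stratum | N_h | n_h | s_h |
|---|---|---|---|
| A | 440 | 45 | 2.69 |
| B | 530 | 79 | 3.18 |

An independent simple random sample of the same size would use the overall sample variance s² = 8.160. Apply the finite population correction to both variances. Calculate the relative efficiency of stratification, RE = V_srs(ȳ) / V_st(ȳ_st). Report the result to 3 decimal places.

RE ≈ 0.922

V̂(ȳ_st) = Σ W_h² (1 − n_h/N_h) s_h²/n_h, with W_h = N_h/N and N = 970:
  stratum A: (440/970)²·(1 − 45/440)·2.69²/45 = 0.0297029
  stratum B: (530/970)²·(1 − 79/530)·3.18²/79 = 0.0325189
V_st = 0.0622218
V_srs = (1 − 124/970)·8.160/124 = 0.0573941
Relative efficiency = V_srs / V_st = 0.0573941/0.0622218 = 0.9224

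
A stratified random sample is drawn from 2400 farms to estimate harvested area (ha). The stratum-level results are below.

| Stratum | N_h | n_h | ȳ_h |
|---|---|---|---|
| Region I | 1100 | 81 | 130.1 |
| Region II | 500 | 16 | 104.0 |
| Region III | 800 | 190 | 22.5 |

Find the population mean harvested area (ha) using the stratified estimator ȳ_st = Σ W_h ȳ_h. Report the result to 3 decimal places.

ȳ_st ≈ 88.796

N = Σ N_h = 2400. Stratum weights W_h = N_h/N.
ȳ_st = (1100·130.1 + 500·104.0 + 800·22.5) / 2400 = 88.79583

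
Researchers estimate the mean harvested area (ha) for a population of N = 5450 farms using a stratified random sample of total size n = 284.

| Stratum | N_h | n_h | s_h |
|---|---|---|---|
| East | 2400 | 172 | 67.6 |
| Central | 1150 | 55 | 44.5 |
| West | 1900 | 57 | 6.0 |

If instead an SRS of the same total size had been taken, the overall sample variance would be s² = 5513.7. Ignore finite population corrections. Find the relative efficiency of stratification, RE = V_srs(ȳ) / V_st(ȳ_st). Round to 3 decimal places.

RE ≈ 2.842

V̂(ȳ_st) = Σ W_h² s_h²/n_h, with W_h = N_h/N and N = 5450:
  stratum East: (2400/5450)²·67.6²/172 = 5.15222
  stratum Central: (1150/5450)²·44.5²/55 = 1.6031
  stratum West: (1900/5450)²·6.0²/57 = 0.0767612
V_st = 6.83208
V_srs = s²/n = 5513.7/284 = 19.4144
Relative efficiency = V_srs / V_st = 19.4144/6.83208 = 2.8417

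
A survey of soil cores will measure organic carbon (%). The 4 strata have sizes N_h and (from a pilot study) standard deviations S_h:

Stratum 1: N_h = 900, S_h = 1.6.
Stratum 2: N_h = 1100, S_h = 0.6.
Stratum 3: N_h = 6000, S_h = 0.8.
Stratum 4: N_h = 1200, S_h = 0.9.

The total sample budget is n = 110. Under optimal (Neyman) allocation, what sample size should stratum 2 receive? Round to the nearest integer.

Neyman allocation: n_h = n · N_h S_h / Σ N_i S_i, with n = 110.
  stratum 1: N_h·S_h = 900·1.6 = 1440.00
  stratum 2: N_h·S_h = 1100·0.6 = 660.00
  stratum 3: N_h·S_h = 6000·0.8 = 4800.00
  stratum 4: N_h·S_h = 1200·0.9 = 1080.00
Σ N_h S_h = 7980.00
n for stratum 2 = 110·660.00/7980.00 = 9.098 → 9

9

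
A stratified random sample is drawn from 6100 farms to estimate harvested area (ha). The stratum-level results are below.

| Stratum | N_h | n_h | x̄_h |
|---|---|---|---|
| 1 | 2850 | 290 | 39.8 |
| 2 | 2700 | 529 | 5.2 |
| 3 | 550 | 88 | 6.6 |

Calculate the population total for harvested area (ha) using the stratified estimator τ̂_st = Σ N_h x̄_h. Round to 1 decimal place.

τ̂_st = Σ N_h x̄_h = 2850·39.8 + 2700·5.2 + 550·6.6 = 131100.0

τ̂_st ≈ 131100.0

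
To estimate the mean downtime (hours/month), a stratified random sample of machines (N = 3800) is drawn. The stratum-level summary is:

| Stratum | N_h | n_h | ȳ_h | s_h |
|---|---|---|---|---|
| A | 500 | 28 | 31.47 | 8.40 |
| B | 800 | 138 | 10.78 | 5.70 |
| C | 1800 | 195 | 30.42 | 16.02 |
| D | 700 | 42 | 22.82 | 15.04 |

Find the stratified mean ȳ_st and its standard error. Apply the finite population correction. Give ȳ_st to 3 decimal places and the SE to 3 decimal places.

ȳ_st ≈ 25.023, SE ≈ 0.696

ȳ_st = Σ W_h ȳ_h = (500·31.47 + 800·10.78 + 1800·30.42 + 700·22.82)/3800 = 25.02342
V̂(ȳ_st) = Σ W_h² (1 − n_h/N_h) s_h²/n_h, with W_h = N_h/N and N = 3800:
  stratum A: (500/3800)²·(1 − 28/500)·8.40²/28 = 0.0411856
  stratum B: (800/3800)²·(1 − 138/800)·5.70²/138 = 0.00863478
  stratum C: (1800/3800)²·(1 − 195/1800)·16.02²/195 = 0.263312
  stratum D: (700/3800)²·(1 − 42/700)·15.04²/42 = 0.171792
V̂(ȳ_st) = 0.484925
SE(ȳ_st) = √0.484925 = 0.696365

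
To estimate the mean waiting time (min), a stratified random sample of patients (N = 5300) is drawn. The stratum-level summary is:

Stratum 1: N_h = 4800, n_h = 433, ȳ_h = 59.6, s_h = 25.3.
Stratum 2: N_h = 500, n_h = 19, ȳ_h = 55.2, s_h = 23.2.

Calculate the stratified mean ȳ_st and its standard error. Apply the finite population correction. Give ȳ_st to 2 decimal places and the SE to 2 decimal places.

ȳ_st ≈ 59.18, SE ≈ 1.16

ȳ_st = Σ W_h ȳ_h = (4800·59.6 + 500·55.2)/5300 = 59.18491
V̂(ȳ_st) = Σ W_h² (1 − n_h/N_h) s_h²/n_h, with W_h = N_h/N and N = 5300:
  stratum 1: (4800/5300)²·(1 − 433/4800)·25.3²/433 = 1.10313
  stratum 2: (500/5300)²·(1 − 19/500)·23.2²/19 = 0.242541
V̂(ȳ_st) = 1.34567
SE(ȳ_st) = √1.34567 = 1.16003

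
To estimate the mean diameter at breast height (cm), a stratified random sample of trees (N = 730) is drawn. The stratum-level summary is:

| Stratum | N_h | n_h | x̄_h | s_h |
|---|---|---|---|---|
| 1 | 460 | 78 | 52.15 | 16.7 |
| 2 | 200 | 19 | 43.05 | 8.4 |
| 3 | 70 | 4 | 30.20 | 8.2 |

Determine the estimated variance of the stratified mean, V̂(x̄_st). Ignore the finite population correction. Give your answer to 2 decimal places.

V̂(x̄_st) = Σ W_h² s_h²/n_h, with W_h = N_h/N and N = 730:
  stratum 1: (460/730)²·16.7²/78 = 1.41974
  stratum 2: (200/730)²·8.4²/19 = 0.278753
  stratum 3: (70/730)²·8.2²/4 = 0.154567
V̂(x̄_st) = 1.85306

V̂(x̄_st) ≈ 1.85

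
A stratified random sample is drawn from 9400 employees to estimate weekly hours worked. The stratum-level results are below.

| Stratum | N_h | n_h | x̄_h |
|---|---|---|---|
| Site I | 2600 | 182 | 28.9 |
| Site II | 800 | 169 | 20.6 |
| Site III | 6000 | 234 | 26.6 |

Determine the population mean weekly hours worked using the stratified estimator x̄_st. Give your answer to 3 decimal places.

N = Σ N_h = 9400. Stratum weights W_h = N_h/N.
x̄_st = (2600·28.9 + 800·20.6 + 6000·26.6) / 9400 = 26.72553

x̄_st ≈ 26.726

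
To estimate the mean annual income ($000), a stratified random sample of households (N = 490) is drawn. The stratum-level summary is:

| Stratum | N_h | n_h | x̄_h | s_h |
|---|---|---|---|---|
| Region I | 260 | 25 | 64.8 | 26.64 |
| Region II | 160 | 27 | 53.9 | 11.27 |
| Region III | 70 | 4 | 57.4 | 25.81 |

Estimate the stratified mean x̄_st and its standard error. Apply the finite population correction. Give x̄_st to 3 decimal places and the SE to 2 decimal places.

x̄_st ≈ 60.184, SE ≈ 3.29

x̄_st = Σ W_h x̄_h = (260·64.8 + 160·53.9 + 70·57.4)/490 = 60.18367
V̂(x̄_st) = Σ W_h² (1 − n_h/N_h) s_h²/n_h, with W_h = N_h/N and N = 490:
  stratum Region I: (260/490)²·(1 − 25/260)·26.64²/25 = 7.224
  stratum Region II: (160/490)²·(1 − 27/160)·11.27²/27 = 0.41693
  stratum Region III: (70/490)²·(1 − 4/70)·25.81²/4 = 3.20454
V̂(x̄_st) = 10.8455
SE(x̄_st) = √10.8455 = 3.29325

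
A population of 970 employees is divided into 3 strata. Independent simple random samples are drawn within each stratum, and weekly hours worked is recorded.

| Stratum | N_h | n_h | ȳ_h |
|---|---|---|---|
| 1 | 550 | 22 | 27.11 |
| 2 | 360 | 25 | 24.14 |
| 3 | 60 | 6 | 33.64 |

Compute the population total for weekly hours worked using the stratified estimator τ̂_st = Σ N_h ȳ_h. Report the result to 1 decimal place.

τ̂_st ≈ 25619.3

τ̂_st = Σ N_h ȳ_h = 550·27.11 + 360·24.14 + 60·33.64 = 25619.3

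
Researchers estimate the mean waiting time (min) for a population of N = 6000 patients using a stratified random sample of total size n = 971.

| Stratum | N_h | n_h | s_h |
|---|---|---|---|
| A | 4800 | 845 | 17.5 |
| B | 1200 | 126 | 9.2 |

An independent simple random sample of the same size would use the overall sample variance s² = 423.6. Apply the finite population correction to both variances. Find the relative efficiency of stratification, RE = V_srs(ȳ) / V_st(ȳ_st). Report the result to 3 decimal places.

RE ≈ 1.699

V̂(ȳ_st) = Σ W_h² (1 − n_h/N_h) s_h²/n_h, with W_h = N_h/N and N = 6000:
  stratum A: (4800/6000)²·(1 − 845/4800)·17.5²/845 = 0.191119
  stratum B: (1200/6000)²·(1 − 126/1200)·9.2²/126 = 0.0240485
V_st = 0.215168
V_srs = (1 − 971/6000)·423.6/971 = 0.365651
Relative efficiency = V_srs / V_st = 0.365651/0.215168 = 1.6994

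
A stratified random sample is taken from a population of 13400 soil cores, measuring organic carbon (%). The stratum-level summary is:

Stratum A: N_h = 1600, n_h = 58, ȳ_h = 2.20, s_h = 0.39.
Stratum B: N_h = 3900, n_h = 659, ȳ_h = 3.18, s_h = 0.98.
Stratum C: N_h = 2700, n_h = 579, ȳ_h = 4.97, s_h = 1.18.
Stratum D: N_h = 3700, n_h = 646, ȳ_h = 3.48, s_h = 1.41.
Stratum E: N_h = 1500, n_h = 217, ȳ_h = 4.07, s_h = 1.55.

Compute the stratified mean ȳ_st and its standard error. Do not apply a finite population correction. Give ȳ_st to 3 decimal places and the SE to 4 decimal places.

ȳ_st = Σ W_h ȳ_h = (1600·2.20 + 3900·3.18 + 2700·4.97 + 3700·3.48 + 1500·4.07)/13400 = 3.60612
V̂(ȳ_st) = Σ W_h² s_h²/n_h, with W_h = N_h/N and N = 13400:
  stratum A: (1600/13400)²·0.39²/58 = 3.73879e-05
  stratum B: (3900/13400)²·0.98²/659 = 0.000123449
  stratum C: (2700/13400)²·1.18²/579 = 9.76345e-05
  stratum D: (3700/13400)²·1.41²/646 = 0.000234639
  stratum E: (1500/13400)²·1.55²/217 = 0.000138732
V̂(ȳ_st) = 0.000631842
SE(ȳ_st) = √0.000631842 = 0.0251365

ȳ_st ≈ 3.606, SE ≈ 0.0251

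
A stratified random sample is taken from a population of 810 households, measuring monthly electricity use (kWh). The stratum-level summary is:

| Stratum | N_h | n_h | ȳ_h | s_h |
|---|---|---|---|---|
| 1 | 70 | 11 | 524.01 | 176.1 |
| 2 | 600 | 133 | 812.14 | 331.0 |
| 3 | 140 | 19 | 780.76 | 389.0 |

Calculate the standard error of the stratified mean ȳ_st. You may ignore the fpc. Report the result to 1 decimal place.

SE(ȳ_st) ≈ 26.7

V̂(ȳ_st) = Σ W_h² s_h²/n_h, with W_h = N_h/N and N = 810:
  stratum 1: (70/810)²·176.1²/11 = 21.0548
  stratum 2: (600/810)²·331.0²/133 = 451.998
  stratum 3: (140/810)²·389.0²/19 = 237.92
V̂(ȳ_st) = 710.974
SE(ȳ_st) = √710.974 = 26.6641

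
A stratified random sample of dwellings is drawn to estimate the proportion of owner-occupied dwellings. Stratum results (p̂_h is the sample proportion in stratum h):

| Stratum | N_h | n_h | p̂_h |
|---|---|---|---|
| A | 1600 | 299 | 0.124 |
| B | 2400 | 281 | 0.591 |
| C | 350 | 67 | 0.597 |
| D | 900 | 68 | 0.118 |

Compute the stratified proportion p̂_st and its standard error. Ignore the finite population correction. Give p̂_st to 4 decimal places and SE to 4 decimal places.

N = 5250; stratum weights W_h = N_h/N.
p̂_st = Σ W_h p̂_h = (1600·0.124 + 2400·0.591 + 350·0.597 + 900·0.118)/5250 = 0.36799
V̂(p̂_st) = Σ W_h² p̂_h(1−p̂_h)/(n_h−1):
  stratum A: (1600/5250)²·0.124·0.876/298 = 3.38556e-05
  stratum B: (2400/5250)²·0.591·0.409/280 = 0.000180408
  stratum C: (350/5250)²·0.597·0.403/66 = 1.62014e-05
  stratum D: (900/5250)²·0.118·0.882/67 = 4.56501e-05
V̂(p̂_st) = 0.000276116; SE = √V̂ = 0.0166167

p̂_st ≈ 0.3680, SE ≈ 0.0166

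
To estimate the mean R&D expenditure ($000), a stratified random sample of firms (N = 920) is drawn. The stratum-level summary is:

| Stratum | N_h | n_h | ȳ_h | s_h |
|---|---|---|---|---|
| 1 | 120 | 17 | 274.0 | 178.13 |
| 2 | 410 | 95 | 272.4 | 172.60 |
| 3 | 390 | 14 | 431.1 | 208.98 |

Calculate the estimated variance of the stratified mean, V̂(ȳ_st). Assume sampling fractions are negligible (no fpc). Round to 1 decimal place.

V̂(ȳ_st) = Σ W_h² s_h²/n_h, with W_h = N_h/N and N = 920:
  stratum 1: (120/920)²·178.13²/17 = 31.755
  stratum 2: (410/920)²·172.60²/95 = 62.2802
  stratum 3: (390/920)²·208.98²/14 = 560.577
V̂(ȳ_st) = 654.612

V̂(ȳ_st) ≈ 654.6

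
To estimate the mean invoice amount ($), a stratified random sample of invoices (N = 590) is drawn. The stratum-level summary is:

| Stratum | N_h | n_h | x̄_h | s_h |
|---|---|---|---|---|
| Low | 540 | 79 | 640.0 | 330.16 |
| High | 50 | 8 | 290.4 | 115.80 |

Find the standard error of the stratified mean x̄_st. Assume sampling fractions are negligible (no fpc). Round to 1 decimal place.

V̂(x̄_st) = Σ W_h² s_h²/n_h, with W_h = N_h/N and N = 590:
  stratum Low: (540/590)²·330.16²/79 = 1155.86
  stratum High: (50/590)²·115.80²/8 = 12.0382
V̂(x̄_st) = 1167.9
SE(x̄_st) = √1167.9 = 34.1745

SE(x̄_st) ≈ 34.2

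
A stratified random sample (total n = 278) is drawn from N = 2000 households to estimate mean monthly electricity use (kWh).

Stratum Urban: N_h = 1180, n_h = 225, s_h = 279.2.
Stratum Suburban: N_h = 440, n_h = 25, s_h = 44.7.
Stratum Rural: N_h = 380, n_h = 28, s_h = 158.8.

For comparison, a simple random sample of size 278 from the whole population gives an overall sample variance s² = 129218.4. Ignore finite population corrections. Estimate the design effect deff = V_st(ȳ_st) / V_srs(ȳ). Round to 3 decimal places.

V̂(ȳ_st) = Σ W_h² s_h²/n_h, with W_h = N_h/N and N = 2000:
  stratum Urban: (1180/2000)²·279.2²/225 = 120.601
  stratum Suburban: (440/2000)²·44.7²/25 = 3.8683
  stratum Rural: (380/2000)²·158.8²/28 = 32.5125
V_st = 156.982
V_srs = s²/n = 129218.4/278 = 464.814
deff = V_st / V_srs = 156.982/464.814 = 0.3377

deff ≈ 0.338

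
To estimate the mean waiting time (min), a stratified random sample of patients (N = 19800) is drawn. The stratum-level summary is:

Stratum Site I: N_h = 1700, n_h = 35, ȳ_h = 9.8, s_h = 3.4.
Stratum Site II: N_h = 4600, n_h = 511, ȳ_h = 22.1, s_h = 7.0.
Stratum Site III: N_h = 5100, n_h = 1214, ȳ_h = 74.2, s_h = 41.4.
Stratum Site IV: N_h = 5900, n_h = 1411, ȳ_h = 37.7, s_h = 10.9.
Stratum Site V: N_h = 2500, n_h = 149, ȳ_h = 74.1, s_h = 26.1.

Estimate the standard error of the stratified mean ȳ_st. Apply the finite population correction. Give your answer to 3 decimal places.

SE(ȳ_st) ≈ 0.391

V̂(ȳ_st) = Σ W_h² (1 − n_h/N_h) s_h²/n_h, with W_h = N_h/N and N = 19800:
  stratum Site I: (1700/19800)²·(1 − 35/1700)·3.4²/35 = 0.00238464
  stratum Site II: (4600/19800)²·(1 − 511/4600)·7.0²/511 = 0.00460066
  stratum Site III: (5100/19800)²·(1 − 1214/5100)·41.4²/1214 = 0.0713715
  stratum Site IV: (5900/19800)²·(1 − 1411/5900)·10.9²/1411 = 0.00568849
  stratum Site V: (2500/19800)²·(1 − 149/2500)·26.1²/149 = 0.068542
V̂(ȳ_st) = 0.152587
SE(ȳ_st) = √0.152587 = 0.390624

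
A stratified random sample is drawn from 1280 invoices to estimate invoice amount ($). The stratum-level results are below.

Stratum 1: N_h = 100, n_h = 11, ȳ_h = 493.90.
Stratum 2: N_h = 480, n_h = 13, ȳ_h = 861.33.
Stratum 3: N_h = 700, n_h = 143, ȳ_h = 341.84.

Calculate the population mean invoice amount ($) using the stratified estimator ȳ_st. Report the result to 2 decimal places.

N = Σ N_h = 1280. Stratum weights W_h = N_h/N.
ȳ_st = (100·493.90 + 480·861.33 + 700·341.84) / 1280 = 548.5284

ȳ_st ≈ 548.53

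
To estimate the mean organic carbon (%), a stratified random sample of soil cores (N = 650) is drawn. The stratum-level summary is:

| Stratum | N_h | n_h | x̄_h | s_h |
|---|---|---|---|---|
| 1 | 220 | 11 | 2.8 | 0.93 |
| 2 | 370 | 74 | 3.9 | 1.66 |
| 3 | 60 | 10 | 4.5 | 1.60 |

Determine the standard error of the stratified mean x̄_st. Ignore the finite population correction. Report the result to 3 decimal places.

SE(x̄_st) ≈ 0.152

V̂(x̄_st) = Σ W_h² s_h²/n_h, with W_h = N_h/N and N = 650:
  stratum 1: (220/650)²·0.93²/11 = 0.00900724
  stratum 2: (370/650)²·1.66²/74 = 0.0120659
  stratum 3: (60/650)²·1.60²/10 = 0.0021813
V̂(x̄_st) = 0.0232545
SE(x̄_st) = √0.0232545 = 0.152494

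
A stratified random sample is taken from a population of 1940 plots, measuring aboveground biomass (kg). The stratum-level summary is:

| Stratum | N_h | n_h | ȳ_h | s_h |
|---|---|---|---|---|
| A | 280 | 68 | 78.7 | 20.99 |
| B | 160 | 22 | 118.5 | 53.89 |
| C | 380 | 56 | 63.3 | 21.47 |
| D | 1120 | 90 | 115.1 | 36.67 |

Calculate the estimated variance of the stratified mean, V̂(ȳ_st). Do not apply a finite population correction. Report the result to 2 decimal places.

V̂(ȳ_st) ≈ 6.33

V̂(ȳ_st) = Σ W_h² s_h²/n_h, with W_h = N_h/N and N = 1940:
  stratum A: (280/1940)²·20.99²/68 = 0.134967
  stratum B: (160/1940)²·53.89²/22 = 0.897905
  stratum C: (380/1940)²·21.47²/56 = 0.31582
  stratum D: (1120/1940)²·36.67²/90 = 4.9798
V̂(ȳ_st) = 6.32849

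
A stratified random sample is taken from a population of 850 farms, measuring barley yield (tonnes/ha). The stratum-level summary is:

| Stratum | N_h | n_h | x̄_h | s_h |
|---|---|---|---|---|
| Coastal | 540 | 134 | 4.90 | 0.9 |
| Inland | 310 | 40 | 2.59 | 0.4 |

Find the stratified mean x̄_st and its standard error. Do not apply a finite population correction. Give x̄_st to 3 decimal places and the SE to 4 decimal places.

x̄_st ≈ 4.058, SE ≈ 0.0545

x̄_st = Σ W_h x̄_h = (540·4.90 + 310·2.59)/850 = 4.05753
V̂(x̄_st) = Σ W_h² s_h²/n_h, with W_h = N_h/N and N = 850:
  stratum Coastal: (540/850)²·0.9²/134 = 0.00243966
  stratum Inland: (310/850)²·0.4²/40 = 0.000532042
V̂(x̄_st) = 0.0029717
SE(x̄_st) = √0.0029717 = 0.0545133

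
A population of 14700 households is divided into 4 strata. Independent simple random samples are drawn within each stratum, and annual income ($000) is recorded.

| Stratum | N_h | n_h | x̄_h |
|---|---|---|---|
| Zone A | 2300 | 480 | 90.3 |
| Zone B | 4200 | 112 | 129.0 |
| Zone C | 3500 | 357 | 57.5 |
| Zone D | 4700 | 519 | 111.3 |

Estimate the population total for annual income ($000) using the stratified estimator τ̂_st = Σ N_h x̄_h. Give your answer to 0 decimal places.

τ̂_st ≈ 1473850

τ̂_st = Σ N_h x̄_h = 2300·90.3 + 4200·129.0 + 3500·57.5 + 4700·111.3 = 1473850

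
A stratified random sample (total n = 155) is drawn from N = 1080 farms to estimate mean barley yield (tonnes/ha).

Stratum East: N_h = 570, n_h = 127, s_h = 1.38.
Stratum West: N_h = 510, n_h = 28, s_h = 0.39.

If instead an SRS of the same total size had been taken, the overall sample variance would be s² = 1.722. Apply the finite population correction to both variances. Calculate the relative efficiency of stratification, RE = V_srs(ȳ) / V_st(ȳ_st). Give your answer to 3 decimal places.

RE ≈ 2.167

V̂(ȳ_st) = Σ W_h² (1 − n_h/N_h) s_h²/n_h, with W_h = N_h/N and N = 1080:
  stratum East: (570/1080)²·(1 − 127/570)·1.38²/127 = 0.00324628
  stratum West: (510/1080)²·(1 − 28/510)·0.39²/28 = 0.00114483
V_st = 0.00439111
V_srs = (1 − 155/1080)·1.722/155 = 0.00951523
Relative efficiency = V_srs / V_st = 0.00951523/0.00439111 = 2.1669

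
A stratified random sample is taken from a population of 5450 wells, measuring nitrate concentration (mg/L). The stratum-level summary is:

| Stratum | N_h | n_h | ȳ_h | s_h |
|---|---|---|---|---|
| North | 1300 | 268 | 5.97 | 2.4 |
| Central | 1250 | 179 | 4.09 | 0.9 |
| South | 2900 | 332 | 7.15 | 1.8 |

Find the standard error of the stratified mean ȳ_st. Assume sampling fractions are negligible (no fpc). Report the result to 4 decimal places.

V̂(ȳ_st) = Σ W_h² s_h²/n_h, with W_h = N_h/N and N = 5450:
  stratum North: (1300/5450)²·2.4²/268 = 0.00122287
  stratum Central: (1250/5450)²·0.9²/179 = 0.000238045
  stratum South: (2900/5450)²·1.8²/332 = 0.00276318
V̂(ȳ_st) = 0.0042241
SE(ȳ_st) = √0.0042241 = 0.0649931

SE(ȳ_st) ≈ 0.0650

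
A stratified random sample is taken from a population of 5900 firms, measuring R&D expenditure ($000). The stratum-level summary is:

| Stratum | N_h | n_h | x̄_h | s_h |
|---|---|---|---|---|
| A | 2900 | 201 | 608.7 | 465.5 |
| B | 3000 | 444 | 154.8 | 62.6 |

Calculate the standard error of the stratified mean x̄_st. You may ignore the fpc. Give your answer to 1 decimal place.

V̂(x̄_st) = Σ W_h² s_h²/n_h, with W_h = N_h/N and N = 5900:
  stratum A: (2900/5900)²·465.5²/201 = 260.457
  stratum B: (3000/5900)²·62.6²/444 = 2.28194
V̂(x̄_st) = 262.738
SE(x̄_st) = √262.738 = 16.2092

SE(x̄_st) ≈ 16.2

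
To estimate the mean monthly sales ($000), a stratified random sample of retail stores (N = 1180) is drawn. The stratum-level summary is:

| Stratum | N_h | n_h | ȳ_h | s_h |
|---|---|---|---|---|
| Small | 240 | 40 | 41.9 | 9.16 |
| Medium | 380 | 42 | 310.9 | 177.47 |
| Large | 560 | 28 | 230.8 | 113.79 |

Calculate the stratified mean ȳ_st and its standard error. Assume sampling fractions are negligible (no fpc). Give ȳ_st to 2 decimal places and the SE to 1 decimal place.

ȳ_st ≈ 218.17, SE ≈ 13.5

ȳ_st = Σ W_h ȳ_h = (240·41.9 + 380·310.9 + 560·230.8)/1180 = 218.17458
V̂(ȳ_st) = Σ W_h² s_h²/n_h, with W_h = N_h/N and N = 1180:
  stratum Small: (240/1180)²·9.16²/40 = 0.086774
  stratum Medium: (380/1180)²·177.47²/42 = 77.7685
  stratum Large: (560/1180)²·113.79²/28 = 104.151
V̂(ȳ_st) = 182.006
SE(ȳ_st) = √182.006 = 13.491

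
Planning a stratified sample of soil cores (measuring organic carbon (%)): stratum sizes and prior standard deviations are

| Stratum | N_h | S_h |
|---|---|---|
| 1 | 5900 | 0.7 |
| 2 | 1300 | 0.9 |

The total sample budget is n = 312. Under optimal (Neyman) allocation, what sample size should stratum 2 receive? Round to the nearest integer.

69

Neyman allocation: n_h = n · N_h S_h / Σ N_i S_i, with n = 312.
  stratum 1: N_h·S_h = 5900·0.7 = 4130.00
  stratum 2: N_h·S_h = 1300·0.9 = 1170.00
Σ N_h S_h = 5300.00
n for stratum 2 = 312·1170.00/5300.00 = 68.875 → 69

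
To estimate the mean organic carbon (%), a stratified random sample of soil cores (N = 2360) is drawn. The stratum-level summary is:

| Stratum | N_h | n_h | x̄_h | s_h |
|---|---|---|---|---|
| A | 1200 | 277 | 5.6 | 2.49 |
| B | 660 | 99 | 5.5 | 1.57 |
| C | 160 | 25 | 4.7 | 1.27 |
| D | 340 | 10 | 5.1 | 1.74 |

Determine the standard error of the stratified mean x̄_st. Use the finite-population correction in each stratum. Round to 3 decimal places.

SE(x̄_st) ≈ 0.112

V̂(x̄_st) = Σ W_h² (1 − n_h/N_h) s_h²/n_h, with W_h = N_h/N and N = 2360:
  stratum A: (1200/2360)²·(1 − 277/1200)·2.49²/277 = 0.00445121
  stratum B: (660/2360)²·(1 − 99/660)·1.57²/99 = 0.00165519
  stratum C: (160/2360)²·(1 − 25/160)·1.27²/25 = 0.000250206
  stratum D: (340/2360)²·(1 − 10/340)·1.74²/10 = 0.00609912
V̂(x̄_st) = 0.0124557
SE(x̄_st) = √0.0124557 = 0.111605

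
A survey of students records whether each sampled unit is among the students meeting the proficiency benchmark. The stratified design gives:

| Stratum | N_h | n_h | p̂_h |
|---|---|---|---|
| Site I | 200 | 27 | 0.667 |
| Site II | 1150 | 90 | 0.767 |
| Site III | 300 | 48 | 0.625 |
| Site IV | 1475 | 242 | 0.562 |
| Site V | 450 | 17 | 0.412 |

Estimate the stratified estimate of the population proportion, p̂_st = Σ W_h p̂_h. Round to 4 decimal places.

p̂_st ≈ 0.6202

N = 3575; stratum weights W_h = N_h/N.
p̂_st = Σ W_h p̂_h = (200·0.667 + 1150·0.767 + 300·0.625 + 1475·0.562 + 450·0.412)/3575 = 0.62022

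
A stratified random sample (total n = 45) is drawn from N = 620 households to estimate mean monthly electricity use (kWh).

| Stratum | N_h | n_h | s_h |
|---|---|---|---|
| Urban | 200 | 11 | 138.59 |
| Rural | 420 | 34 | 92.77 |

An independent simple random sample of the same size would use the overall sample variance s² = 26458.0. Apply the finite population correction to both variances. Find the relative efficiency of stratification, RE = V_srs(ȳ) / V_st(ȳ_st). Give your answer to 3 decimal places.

RE ≈ 1.958

V̂(ȳ_st) = Σ W_h² (1 − n_h/N_h) s_h²/n_h, with W_h = N_h/N and N = 620:
  stratum Urban: (200/620)²·(1 − 11/200)·138.59²/11 = 171.704
  stratum Rural: (420/620)²·(1 − 34/420)·92.77²/34 = 106.755
V_st = 278.459
V_srs = (1 − 45/620)·26458.0/45 = 545.281
Relative efficiency = V_srs / V_st = 545.281/278.459 = 1.9582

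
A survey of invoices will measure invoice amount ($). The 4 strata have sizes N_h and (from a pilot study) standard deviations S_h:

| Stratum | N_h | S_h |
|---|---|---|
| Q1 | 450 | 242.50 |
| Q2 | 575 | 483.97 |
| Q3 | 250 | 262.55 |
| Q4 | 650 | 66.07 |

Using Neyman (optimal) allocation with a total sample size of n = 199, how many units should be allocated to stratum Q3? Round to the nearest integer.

Neyman allocation: n_h = n · N_h S_h / Σ N_i S_i, with n = 199.
  stratum Q1: N_h·S_h = 450·242.50 = 109125.00
  stratum Q2: N_h·S_h = 575·483.97 = 278282.75
  stratum Q3: N_h·S_h = 250·262.55 = 65637.50
  stratum Q4: N_h·S_h = 650·66.07 = 42945.50
Σ N_h S_h = 495990.75
n for stratum Q3 = 199·65637.50/495990.75 = 26.335 → 26

26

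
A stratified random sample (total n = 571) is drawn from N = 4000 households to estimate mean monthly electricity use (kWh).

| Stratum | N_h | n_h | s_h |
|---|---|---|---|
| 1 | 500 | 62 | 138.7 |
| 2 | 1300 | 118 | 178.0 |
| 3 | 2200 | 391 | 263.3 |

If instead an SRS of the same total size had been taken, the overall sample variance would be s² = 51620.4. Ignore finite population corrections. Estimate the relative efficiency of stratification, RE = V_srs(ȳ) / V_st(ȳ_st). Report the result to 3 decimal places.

RE ≈ 1.041

V̂(ȳ_st) = Σ W_h² s_h²/n_h, with W_h = N_h/N and N = 4000:
  stratum 1: (500/4000)²·138.7²/62 = 4.84821
  stratum 2: (1300/4000)²·178.0²/118 = 28.3612
  stratum 3: (2200/4000)²·263.3²/391 = 53.6353
V_st = 86.8447
V_srs = s²/n = 51620.4/571 = 90.4035
Relative efficiency = V_srs / V_st = 90.4035/86.8447 = 1.0410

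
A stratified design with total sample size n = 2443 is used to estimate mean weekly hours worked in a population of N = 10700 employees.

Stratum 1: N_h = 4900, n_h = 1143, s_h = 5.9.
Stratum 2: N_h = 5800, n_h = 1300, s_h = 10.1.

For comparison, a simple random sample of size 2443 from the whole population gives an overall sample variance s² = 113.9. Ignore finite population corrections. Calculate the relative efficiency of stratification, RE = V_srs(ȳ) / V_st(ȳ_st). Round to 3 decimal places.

RE ≈ 1.584

V̂(ȳ_st) = Σ W_h² s_h²/n_h, with W_h = N_h/N and N = 10700:
  stratum 1: (4900/10700)²·5.9²/1143 = 0.00638679
  stratum 2: (5800/10700)²·10.1²/1300 = 0.0230562
V_st = 0.029443
V_srs = s²/n = 113.9/2443 = 0.046623
Relative efficiency = V_srs / V_st = 0.046623/0.029443 = 1.5835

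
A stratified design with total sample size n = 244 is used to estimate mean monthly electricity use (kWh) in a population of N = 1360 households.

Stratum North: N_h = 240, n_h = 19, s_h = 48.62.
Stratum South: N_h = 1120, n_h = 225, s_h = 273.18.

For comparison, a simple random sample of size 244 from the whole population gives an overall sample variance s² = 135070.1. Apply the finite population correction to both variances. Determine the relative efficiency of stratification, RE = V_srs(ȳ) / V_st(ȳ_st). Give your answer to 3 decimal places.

RE ≈ 2.478

V̂(ȳ_st) = Σ W_h² (1 − n_h/N_h) s_h²/n_h, with W_h = N_h/N and N = 1360:
  stratum North: (240/1360)²·(1 − 19/240)·48.62²/19 = 3.56781
  stratum South: (1120/1360)²·(1 − 225/1120)·273.18²/225 = 179.754
V_st = 183.322
V_srs = (1 − 244/1360)·135070.1/244 = 454.25
Relative efficiency = V_srs / V_st = 454.25/183.322 = 2.4779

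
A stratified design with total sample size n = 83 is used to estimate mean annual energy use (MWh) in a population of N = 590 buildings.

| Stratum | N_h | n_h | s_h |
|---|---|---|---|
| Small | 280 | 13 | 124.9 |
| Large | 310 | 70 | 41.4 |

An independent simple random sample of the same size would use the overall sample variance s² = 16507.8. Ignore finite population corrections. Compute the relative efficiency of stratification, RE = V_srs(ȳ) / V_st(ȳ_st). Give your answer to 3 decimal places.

V̂(ȳ_st) = Σ W_h² s_h²/n_h, with W_h = N_h/N and N = 590:
  stratum Small: (280/590)²·124.9²/13 = 270.267
  stratum Large: (310/590)²·41.4²/70 = 6.75962
V_st = 277.027
V_srs = s²/n = 16507.8/83 = 198.889
Relative efficiency = V_srs / V_st = 198.889/277.027 = 0.7179

RE ≈ 0.718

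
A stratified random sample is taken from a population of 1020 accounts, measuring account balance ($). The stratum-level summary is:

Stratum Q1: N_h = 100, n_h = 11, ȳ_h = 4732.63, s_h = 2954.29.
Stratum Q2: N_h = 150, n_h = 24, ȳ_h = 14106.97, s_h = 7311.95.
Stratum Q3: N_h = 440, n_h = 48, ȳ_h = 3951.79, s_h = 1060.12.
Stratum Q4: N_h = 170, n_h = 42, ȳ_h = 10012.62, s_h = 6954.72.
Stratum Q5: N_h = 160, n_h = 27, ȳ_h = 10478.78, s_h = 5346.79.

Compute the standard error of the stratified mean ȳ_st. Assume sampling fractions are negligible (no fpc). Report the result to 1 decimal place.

V̂(ȳ_st) = Σ W_h² s_h²/n_h, with W_h = N_h/N and N = 1020:
  stratum Q1: (100/1020)²·2954.29²/11 = 7626.29
  stratum Q2: (150/1020)²·7311.95²/24 = 48176.7
  stratum Q3: (440/1020)²·1060.12²/48 = 4356.86
  stratum Q4: (170/1020)²·6954.72²/42 = 31989.5
  stratum Q5: (160/1020)²·5346.79²/27 = 26053.3
V̂(ȳ_st) = 118203
SE(ȳ_st) = √118203 = 343.806

SE(ȳ_st) ≈ 343.8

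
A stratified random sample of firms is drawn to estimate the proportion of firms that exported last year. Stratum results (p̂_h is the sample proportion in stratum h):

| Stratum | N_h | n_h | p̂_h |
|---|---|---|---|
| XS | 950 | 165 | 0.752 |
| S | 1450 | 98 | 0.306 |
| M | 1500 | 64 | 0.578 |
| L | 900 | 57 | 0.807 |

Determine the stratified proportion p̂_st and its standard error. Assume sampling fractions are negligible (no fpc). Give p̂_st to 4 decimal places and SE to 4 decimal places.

N = 4800; stratum weights W_h = N_h/N.
p̂_st = Σ W_h p̂_h = (950·0.752 + 1450·0.306 + 1500·0.578 + 900·0.807)/4800 = 0.57321
V̂(p̂_st) = Σ W_h² p̂_h(1−p̂_h)/(n_h−1):
  stratum XS: (950/4800)²·0.752·0.248/164 = 4.45441e-05
  stratum S: (1450/4800)²·0.306·0.694/97 = 0.000199785
  stratum M: (1500/4800)²·0.578·0.422/63 = 0.000378094
  stratum L: (900/4800)²·0.807·0.193/56 = 9.77789e-05
V̂(p̂_st) = 0.000720202; SE = √V̂ = 0.0268366

p̂_st ≈ 0.5732, SE ≈ 0.0268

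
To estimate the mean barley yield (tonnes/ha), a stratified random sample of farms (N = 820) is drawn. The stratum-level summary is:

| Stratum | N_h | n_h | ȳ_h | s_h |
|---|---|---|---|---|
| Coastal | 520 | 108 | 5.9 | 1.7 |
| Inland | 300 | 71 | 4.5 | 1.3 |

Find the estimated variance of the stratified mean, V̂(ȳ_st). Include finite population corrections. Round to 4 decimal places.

V̂(ȳ_st) = Σ W_h² (1 − n_h/N_h) s_h²/n_h, with W_h = N_h/N and N = 820:
  stratum Coastal: (520/820)²·(1 − 108/520)·1.7²/108 = 0.00852603
  stratum Inland: (300/820)²·(1 − 71/300)·1.3²/71 = 0.00243197
V̂(ȳ_st) = 0.010958

V̂(ȳ_st) ≈ 0.0110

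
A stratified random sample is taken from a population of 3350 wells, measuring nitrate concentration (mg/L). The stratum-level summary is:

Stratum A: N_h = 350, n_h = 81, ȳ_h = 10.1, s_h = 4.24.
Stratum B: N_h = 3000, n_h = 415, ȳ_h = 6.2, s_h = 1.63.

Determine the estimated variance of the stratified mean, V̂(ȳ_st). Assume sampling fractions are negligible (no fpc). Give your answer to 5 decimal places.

V̂(ȳ_st) ≈ 0.00756

V̂(ȳ_st) = Σ W_h² s_h²/n_h, with W_h = N_h/N and N = 3350:
  stratum A: (350/3350)²·4.24²/81 = 0.00242266
  stratum B: (3000/3350)²·1.63²/415 = 0.00513429
V̂(ȳ_st) = 0.00755695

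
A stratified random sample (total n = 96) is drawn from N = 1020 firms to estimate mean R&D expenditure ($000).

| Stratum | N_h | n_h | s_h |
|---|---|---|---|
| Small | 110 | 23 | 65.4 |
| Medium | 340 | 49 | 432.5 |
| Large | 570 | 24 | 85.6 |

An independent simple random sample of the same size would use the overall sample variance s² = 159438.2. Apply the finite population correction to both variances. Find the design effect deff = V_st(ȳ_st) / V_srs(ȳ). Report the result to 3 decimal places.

deff ≈ 0.303

V̂(ȳ_st) = Σ W_h² (1 − n_h/N_h) s_h²/n_h, with W_h = N_h/N and N = 1020:
  stratum Small: (110/1020)²·(1 − 23/110)·65.4²/23 = 1.71056
  stratum Medium: (340/1020)²·(1 − 49/340)·432.5²/49 = 363.034
  stratum Large: (570/1020)²·(1 − 24/570)·85.6²/24 = 91.3279
V_st = 456.073
V_srs = (1 − 96/1020)·159438.2/96 = 1504.5
deff = V_st / V_srs = 456.073/1504.5 = 0.3031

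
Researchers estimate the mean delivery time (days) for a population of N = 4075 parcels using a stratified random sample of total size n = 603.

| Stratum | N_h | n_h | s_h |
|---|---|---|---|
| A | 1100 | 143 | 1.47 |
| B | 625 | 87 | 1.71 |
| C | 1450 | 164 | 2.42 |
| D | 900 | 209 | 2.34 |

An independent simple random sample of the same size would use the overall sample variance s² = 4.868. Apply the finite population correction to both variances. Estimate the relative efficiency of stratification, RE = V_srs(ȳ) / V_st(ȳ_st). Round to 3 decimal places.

RE ≈ 1.038

V̂(ȳ_st) = Σ W_h² (1 − n_h/N_h) s_h²/n_h, with W_h = N_h/N and N = 4075:
  stratum A: (1100/4075)²·(1 − 143/1100)·1.47²/143 = 0.000957961
  stratum B: (625/4075)²·(1 − 87/625)·1.71²/87 = 0.000680581
  stratum C: (1450/4075)²·(1 − 164/1450)·2.42²/164 = 0.00400997
  stratum D: (900/4075)²·(1 − 209/900)·2.34²/209 = 0.000981185
V_st = 0.00662969
V_srs = (1 − 603/4075)·4.868/603 = 0.00687837
Relative efficiency = V_srs / V_st = 0.00687837/0.00662969 = 1.0375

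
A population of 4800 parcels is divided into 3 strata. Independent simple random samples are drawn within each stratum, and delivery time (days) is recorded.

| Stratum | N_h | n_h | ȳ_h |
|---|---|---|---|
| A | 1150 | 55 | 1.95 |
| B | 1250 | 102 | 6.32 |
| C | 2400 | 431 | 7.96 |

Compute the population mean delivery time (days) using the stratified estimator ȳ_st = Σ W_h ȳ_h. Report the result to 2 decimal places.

N = Σ N_h = 4800. Stratum weights W_h = N_h/N.
ȳ_st = (1150·1.95 + 1250·6.32 + 2400·7.96) / 4800 = 6.0930

ȳ_st ≈ 6.09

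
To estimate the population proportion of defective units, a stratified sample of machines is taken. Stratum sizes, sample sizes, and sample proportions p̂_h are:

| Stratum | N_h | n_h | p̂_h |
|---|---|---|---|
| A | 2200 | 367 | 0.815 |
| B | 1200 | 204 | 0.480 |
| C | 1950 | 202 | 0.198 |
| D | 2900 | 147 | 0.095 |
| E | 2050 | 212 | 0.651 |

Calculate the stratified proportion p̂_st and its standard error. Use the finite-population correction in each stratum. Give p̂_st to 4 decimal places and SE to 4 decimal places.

N = 10300; stratum weights W_h = N_h/N.
p̂_st = Σ W_h p̂_h = (2200·0.815 + 1200·0.480 + 1950·0.198 + 2900·0.095 + 2050·0.651)/10300 = 0.42380
V̂(p̂_st) = Σ W_h² (1 − n_h/N_h) p̂_h(1−p̂_h)/(n_h−1):
  stratum A: (2200/10300)²·(1 − 367/2200)·0.815·0.185/366 = 1.56588e-05
  stratum B: (1200/10300)²·(1 − 204/1200)·0.480·0.520/203 = 1.38521e-05
  stratum C: (1950/10300)²·(1 − 202/1950)·0.198·0.802/201 = 2.53831e-05
  stratum D: (2900/10300)²·(1 − 147/2900)·0.095·0.905/146 = 4.43148e-05
  stratum E: (2050/10300)²·(1 − 212/2050)·0.651·0.349/211 = 3.82427e-05
V̂(p̂_st) = 0.000137452; SE = √V̂ = 0.011724

p̂_st ≈ 0.4238, SE ≈ 0.0117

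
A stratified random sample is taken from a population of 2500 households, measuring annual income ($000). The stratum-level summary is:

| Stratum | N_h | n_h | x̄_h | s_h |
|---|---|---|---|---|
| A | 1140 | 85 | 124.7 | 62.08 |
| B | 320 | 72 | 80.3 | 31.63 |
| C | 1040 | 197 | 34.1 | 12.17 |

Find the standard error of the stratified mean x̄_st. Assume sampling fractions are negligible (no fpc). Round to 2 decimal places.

V̂(x̄_st) = Σ W_h² s_h²/n_h, with W_h = N_h/N and N = 2500:
  stratum A: (1140/2500)²·62.08²/85 = 9.42788
  stratum B: (320/2500)²·31.63²/72 = 0.22766
  stratum C: (1040/2500)²·12.17²/197 = 0.130107
V̂(x̄_st) = 9.78565
SE(x̄_st) = √9.78565 = 3.1282

SE(x̄_st) ≈ 3.13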